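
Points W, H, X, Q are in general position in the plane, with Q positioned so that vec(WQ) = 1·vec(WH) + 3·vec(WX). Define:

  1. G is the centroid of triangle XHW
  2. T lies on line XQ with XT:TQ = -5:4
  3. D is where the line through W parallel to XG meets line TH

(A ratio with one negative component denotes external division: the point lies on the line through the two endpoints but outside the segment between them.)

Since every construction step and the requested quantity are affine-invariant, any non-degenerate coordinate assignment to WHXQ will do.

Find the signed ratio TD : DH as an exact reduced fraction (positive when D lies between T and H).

Choose coordinates W = (0, 0), H = (1, 0), X = (0, 1), Q = (1, 3).
1. G is the centroid of triangle XHW ⇒ G = (1/3, 1/3)
2. T lies on line XQ with XT:TQ = -5:4 ⇒ T = (5, 11)
3. D is where the line through W parallel to XG meets line TH ⇒ D = (11/19, -22/19)
D = T + t·(H−T) with t = 21/19, so TD:DH = t:(1−t) = 21/19:-2/19

TD:DH = -21/2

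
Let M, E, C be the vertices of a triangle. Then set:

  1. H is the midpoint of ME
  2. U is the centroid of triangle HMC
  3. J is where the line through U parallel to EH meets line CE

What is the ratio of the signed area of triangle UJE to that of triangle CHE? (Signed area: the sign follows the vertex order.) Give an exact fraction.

[UJE]:[CHE] = -1/3

Choose coordinates M = (0, 0), E = (1, 0), C = (0, 1).
1. H is the midpoint of ME ⇒ H = (1/2, 0)
2. U is the centroid of triangle HMC ⇒ U = (1/6, 1/3)
3. J is where the line through U parallel to EH meets line CE ⇒ J = (2/3, 1/3)
2·[UJE] = -1/6, 2·[CHE] = 1/2
[UJE]:[CHE] = -1/6:1/2 = -1/3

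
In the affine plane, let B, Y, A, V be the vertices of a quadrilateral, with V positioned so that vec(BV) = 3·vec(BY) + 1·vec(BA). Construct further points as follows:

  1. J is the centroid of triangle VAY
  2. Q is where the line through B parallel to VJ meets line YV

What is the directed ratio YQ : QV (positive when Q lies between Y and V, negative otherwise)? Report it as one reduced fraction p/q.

YQ:QV = 1/2

Set B = (0, 0), Y = (1, 0), A = (0, 1), V = (3, 1); any affine frame gives the same invariant.
1. J is the centroid of triangle VAY ⇒ J = (4/3, 2/3)
2. Q is where the line through B parallel to VJ meets line YV ⇒ Q = (5/3, 1/3)
Q = Y + t·(V−Y) with t = 1/3, so YQ:QV = t:(1−t) = 1/3:2/3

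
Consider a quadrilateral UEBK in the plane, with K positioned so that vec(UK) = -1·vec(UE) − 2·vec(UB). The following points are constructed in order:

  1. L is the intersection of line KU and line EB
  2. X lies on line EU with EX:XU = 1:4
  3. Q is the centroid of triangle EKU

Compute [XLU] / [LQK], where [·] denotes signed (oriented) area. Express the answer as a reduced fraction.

[XLU]:[LQK] = -3/5

Work in coordinates with U = (0, 0), E = (1, 0), B = (0, 1), K = (-1, -2).
1. L is the intersection of line KU and line EB ⇒ L = (1/3, 2/3)
2. X lies on line EU with EX:XU = 1:4 ⇒ X = (4/5, 0)
3. Q is the centroid of triangle EKU ⇒ Q = (0, -2/3)
2·[XLU] = 8/15, 2·[LQK] = -8/9
[XLU]:[LQK] = 8/15:-8/9 = -3/5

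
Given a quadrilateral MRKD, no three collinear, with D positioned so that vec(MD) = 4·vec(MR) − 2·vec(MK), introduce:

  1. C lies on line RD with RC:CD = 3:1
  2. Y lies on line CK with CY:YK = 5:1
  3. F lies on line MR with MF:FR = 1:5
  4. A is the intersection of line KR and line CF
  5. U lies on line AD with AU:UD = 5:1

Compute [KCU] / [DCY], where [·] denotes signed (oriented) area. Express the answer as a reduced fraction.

Set M = (0, 0), R = (1, 0), K = (0, 1), D = (4, -2); any affine frame gives the same invariant.
1. C lies on line RD with RC:CD = 3:1 ⇒ C = (13/4, -3/2)
2. Y lies on line CK with CY:YK = 5:1 ⇒ Y = (13/24, 7/12)
3. F lies on line MR with MF:FR = 1:5 ⇒ F = (1/6, 0)
4. A is the intersection of line KR and line CF ⇒ A = (34/19, -15/19)
5. U lies on line AD with AU:UD = 5:1 ⇒ U = (69/19, -205/114)
2·[KCU] = -7/456, 2·[DCY] = -5/24
[KCU]:[DCY] = -7/456:-5/24 = 7/95

[KCU]:[DCY] = 7/95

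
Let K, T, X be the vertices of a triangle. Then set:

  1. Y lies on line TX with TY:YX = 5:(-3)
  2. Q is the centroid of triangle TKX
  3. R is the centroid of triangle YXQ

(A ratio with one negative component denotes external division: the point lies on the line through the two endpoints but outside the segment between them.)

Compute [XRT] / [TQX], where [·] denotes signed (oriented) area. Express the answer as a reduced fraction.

[XRT]:[TQX] = -1/3

Set K = (0, 0), T = (1, 0), X = (0, 1); any affine frame gives the same invariant.
1. Y lies on line TX with TY:YX = 5:(-3) ⇒ Y = (-3/2, 5/2)
2. Q is the centroid of triangle TKX ⇒ Q = (1/3, 1/3)
3. R is the centroid of triangle YXQ ⇒ R = (-7/18, 23/18)
2·[XRT] = 1/9, 2·[TQX] = -1/3
[XRT]:[TQX] = 1/9:-1/3 = -1/3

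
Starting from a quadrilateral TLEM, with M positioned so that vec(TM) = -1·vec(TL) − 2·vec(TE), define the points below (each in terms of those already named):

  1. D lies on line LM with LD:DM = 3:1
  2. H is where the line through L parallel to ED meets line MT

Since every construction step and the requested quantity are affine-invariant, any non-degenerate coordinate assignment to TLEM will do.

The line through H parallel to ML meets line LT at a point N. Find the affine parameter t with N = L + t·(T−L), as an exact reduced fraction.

t = 8/3

Work in coordinates with T = (0, 0), L = (1, 0), E = (0, 1), M = (-1, -2).
1. D lies on line LM with LD:DM = 3:1 ⇒ D = (-1/2, -3/2)
2. H is where the line through L parallel to ED meets line MT ⇒ H = (5/3, 10/3)
through H parallel to ML: direction (2, 2); meets LT at N = (-5/3, 0)
N = L + t·(T−L) with t = 8/3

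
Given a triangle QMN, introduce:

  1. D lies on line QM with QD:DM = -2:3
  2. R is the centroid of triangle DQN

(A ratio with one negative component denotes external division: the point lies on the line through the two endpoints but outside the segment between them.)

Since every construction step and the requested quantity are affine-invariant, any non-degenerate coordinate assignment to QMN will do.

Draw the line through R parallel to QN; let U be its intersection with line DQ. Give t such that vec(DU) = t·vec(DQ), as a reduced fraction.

t = 2/3

Work in coordinates with Q = (0, 0), M = (1, 0), N = (0, 1).
1. D lies on line QM with QD:DM = -2:3 ⇒ D = (-2, 0)
2. R is the centroid of triangle DQN ⇒ R = (-2/3, 1/3)
through R parallel to QN: direction (0, 1); meets DQ at U = (-2/3, 0)
U = D + t·(Q−D) with t = 2/3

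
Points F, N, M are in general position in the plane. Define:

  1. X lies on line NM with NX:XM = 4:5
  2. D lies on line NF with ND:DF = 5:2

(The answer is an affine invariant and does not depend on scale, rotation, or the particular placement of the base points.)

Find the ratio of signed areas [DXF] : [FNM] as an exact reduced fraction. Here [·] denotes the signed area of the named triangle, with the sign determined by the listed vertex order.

[DXF]:[FNM] = 8/63

Work in coordinates with F = (0, 0), N = (1, 0), M = (0, 1).
1. X lies on line NM with NX:XM = 4:5 ⇒ X = (5/9, 4/9)
2. D lies on line NF with ND:DF = 5:2 ⇒ D = (2/7, 0)
2·[DXF] = 8/63, 2·[FNM] = 1
[DXF]:[FNM] = 8/63:1 = 8/63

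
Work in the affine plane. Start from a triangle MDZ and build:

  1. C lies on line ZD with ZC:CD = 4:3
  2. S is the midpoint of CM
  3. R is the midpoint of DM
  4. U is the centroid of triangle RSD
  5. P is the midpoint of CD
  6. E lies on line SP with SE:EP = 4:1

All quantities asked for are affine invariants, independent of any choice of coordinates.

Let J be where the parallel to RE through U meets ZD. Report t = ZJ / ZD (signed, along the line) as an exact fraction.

Set M = (0, 0), D = (1, 0), Z = (0, 1); any affine frame gives the same invariant.
1. C lies on line ZD with ZC:CD = 4:3 ⇒ C = (4/7, 3/7)
2. S is the midpoint of CM ⇒ S = (2/7, 3/14)
3. R is the midpoint of DM ⇒ R = (1/2, 0)
4. U is the centroid of triangle RSD ⇒ U = (25/42, 1/14)
5. P is the midpoint of CD ⇒ P = (11/14, 3/14)
6. E lies on line SP with SE:EP = 4:1 ⇒ E = (24/35, 3/14)
through U parallel to RE: direction (13/70, 3/14); meets ZD at J = (3/4, 1/4)
J = Z + t·(D−Z) with t = 3/4

t = 3/4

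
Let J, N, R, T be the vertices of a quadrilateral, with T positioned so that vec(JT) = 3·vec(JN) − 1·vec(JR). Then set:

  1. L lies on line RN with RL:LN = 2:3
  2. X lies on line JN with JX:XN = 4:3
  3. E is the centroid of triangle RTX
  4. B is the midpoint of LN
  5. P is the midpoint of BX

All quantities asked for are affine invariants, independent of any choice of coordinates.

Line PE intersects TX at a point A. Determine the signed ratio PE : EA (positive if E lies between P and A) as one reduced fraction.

PE:EA = -4/13

Work in coordinates with J = (0, 0), N = (1, 0), R = (0, 1), T = (3, -1).
1. L lies on line RN with RL:LN = 2:3 ⇒ L = (2/5, 3/5)
2. X lies on line JN with JX:XN = 4:3 ⇒ X = (4/7, 0)
3. E is the centroid of triangle RTX ⇒ E = (25/21, 0)
4. B is the midpoint of LN ⇒ B = (7/10, 3/10)
5. P is the midpoint of BX ⇒ P = (89/140, 3/20)
line PE meets TX at A = (-49/80, 39/80)
E = P + t·(A−P) with t = -4/9, so PE:EA = -4/9:13/9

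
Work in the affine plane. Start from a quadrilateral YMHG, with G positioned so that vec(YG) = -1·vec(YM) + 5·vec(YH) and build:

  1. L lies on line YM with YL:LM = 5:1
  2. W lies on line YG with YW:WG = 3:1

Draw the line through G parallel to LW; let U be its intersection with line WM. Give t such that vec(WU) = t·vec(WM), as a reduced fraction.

t = 5/3

Set Y = (0, 0), M = (1, 0), H = (0, 1), G = (-1, 5); any affine frame gives the same invariant.
1. L lies on line YM with YL:LM = 5:1 ⇒ L = (5/6, 0)
2. W lies on line YG with YW:WG = 3:1 ⇒ W = (-3/4, 15/4)
through G parallel to LW: direction (-19/12, 15/4); meets WM at U = (13/6, -5/2)
U = W + t·(M−W) with t = 5/3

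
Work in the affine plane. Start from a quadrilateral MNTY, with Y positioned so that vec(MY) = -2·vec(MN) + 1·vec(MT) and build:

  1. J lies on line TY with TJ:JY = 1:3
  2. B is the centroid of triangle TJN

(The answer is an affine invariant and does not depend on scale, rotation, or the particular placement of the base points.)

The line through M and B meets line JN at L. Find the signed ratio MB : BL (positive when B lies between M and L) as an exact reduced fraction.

Assign M = (0, 0), N = (1, 0), T = (0, 1), Y = (-2, 1) — the answer is frame-independent, so this choice is without loss of generality.
1. J lies on line TY with TJ:JY = 1:3 ⇒ J = (-1/2, 1)
2. B is the centroid of triangle TJN ⇒ B = (1/6, 2/3)
line MB meets JN at L = (1/7, 4/7)
B = M + t·(L−M) with t = 7/6, so MB:BL = 7/6:-1/6

MB:BL = -7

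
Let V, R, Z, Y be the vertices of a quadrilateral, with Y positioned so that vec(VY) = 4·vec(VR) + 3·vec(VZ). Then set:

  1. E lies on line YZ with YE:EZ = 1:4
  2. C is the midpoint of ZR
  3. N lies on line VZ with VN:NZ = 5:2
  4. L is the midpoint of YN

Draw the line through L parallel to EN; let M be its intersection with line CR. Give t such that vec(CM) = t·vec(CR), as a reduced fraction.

t = -53/89

Assign V = (0, 0), R = (1, 0), Z = (0, 1), Y = (4, 3) — the answer is frame-independent, so this choice is without loss of generality.
1. E lies on line YZ with YE:EZ = 1:4 ⇒ E = (16/5, 13/5)
2. C is the midpoint of ZR ⇒ C = (1/2, 1/2)
3. N lies on line VZ with VN:NZ = 5:2 ⇒ N = (0, 5/7)
4. L is the midpoint of YN ⇒ L = (2, 13/7)
through L parallel to EN: direction (-16/5, -66/35); meets CR at M = (18/89, 71/89)
M = C + t·(R−C) with t = -53/89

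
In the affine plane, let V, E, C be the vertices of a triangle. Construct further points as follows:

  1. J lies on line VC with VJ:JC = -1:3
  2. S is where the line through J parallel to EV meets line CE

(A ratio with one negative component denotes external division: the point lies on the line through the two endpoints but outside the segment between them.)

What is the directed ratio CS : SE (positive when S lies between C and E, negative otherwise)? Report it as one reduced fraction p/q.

CS:SE = -3

Set V = (0, 0), E = (1, 0), C = (0, 1); any affine frame gives the same invariant.
1. J lies on line VC with VJ:JC = -1:3 ⇒ J = (0, -1/2)
2. S is where the line through J parallel to EV meets line CE ⇒ S = (3/2, -1/2)
S = C + t·(E−C) with t = 3/2, so CS:SE = t:(1−t) = 3/2:-1/2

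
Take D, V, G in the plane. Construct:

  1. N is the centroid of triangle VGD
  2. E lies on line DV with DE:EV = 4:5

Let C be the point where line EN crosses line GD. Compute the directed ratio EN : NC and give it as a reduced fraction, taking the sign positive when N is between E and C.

EN:NC = 1/3

Choose coordinates D = (0, 0), V = (1, 0), G = (0, 1).
1. N is the centroid of triangle VGD ⇒ N = (1/3, 1/3)
2. E lies on line DV with DE:EV = 4:5 ⇒ E = (4/9, 0)
line EN meets GD at C = (0, 4/3)
N = E + t·(C−E) with t = 1/4, so EN:NC = 1/4:3/4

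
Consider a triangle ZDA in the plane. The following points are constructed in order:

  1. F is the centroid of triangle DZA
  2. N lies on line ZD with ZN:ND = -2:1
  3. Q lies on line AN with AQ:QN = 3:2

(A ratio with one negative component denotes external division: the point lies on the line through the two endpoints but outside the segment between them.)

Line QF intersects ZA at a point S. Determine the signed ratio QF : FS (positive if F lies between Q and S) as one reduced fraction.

Work in coordinates with Z = (0, 0), D = (1, 0), A = (0, 1).
1. F is the centroid of triangle DZA ⇒ F = (1/3, 1/3)
2. N lies on line ZD with ZN:ND = -2:1 ⇒ N = (2, 0)
3. Q lies on line AN with AQ:QN = 3:2 ⇒ Q = (6/5, 2/5)
line QF meets ZA at S = (0, 4/13)
F = Q + t·(S−Q) with t = 13/18, so QF:FS = 13/18:5/18

QF:FS = 13/5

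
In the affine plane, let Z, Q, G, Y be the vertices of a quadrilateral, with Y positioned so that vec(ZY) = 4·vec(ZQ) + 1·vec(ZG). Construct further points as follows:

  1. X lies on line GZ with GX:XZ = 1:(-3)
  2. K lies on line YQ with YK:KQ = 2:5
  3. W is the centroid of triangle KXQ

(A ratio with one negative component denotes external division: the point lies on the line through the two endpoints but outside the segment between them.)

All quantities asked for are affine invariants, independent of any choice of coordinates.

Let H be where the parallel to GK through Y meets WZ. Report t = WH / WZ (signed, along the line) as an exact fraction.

Set Z = (0, 0), Q = (1, 0), G = (0, 1), Y = (4, 1); any affine frame gives the same invariant.
1. X lies on line GZ with GX:XZ = 1:(-3) ⇒ X = (0, 3/2)
2. K lies on line YQ with YK:KQ = 2:5 ⇒ K = (22/7, 5/7)
3. W is the centroid of triangle KXQ ⇒ W = (29/21, 31/42)
through Y parallel to GK: direction (22/7, -2/7); meets WZ at H = (290/133, 155/133)
H = W + t·(Z−W) with t = -11/19

t = -11/19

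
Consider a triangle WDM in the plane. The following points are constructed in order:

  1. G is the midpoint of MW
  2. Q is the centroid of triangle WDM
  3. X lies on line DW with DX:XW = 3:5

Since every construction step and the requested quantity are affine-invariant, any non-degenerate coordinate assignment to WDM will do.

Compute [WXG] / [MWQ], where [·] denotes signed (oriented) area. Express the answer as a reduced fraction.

Assign W = (0, 0), D = (1, 0), M = (0, 1) — the answer is frame-independent, so this choice is without loss of generality.
1. G is the midpoint of MW ⇒ G = (0, 1/2)
2. Q is the centroid of triangle WDM ⇒ Q = (1/3, 1/3)
3. X lies on line DW with DX:XW = 3:5 ⇒ X = (5/8, 0)
2·[WXG] = 5/16, 2·[MWQ] = 1/3
[WXG]:[MWQ] = 5/16:1/3 = 15/16

[WXG]:[MWQ] = 15/16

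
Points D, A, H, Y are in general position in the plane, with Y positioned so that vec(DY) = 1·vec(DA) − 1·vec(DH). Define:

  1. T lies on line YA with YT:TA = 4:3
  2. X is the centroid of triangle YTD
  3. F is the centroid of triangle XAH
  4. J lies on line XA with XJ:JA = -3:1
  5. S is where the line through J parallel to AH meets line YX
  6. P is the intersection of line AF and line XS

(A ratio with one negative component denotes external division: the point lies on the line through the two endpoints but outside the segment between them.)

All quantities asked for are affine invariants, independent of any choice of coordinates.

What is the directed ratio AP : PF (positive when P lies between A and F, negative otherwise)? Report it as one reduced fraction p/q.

Assign D = (0, 0), A = (1, 0), H = (0, 1), Y = (1, -1) — the answer is frame-independent, so this choice is without loss of generality.
1. T lies on line YA with YT:TA = 4:3 ⇒ T = (1, -3/7)
2. X is the centroid of triangle YTD ⇒ X = (2/3, -10/21)
3. F is the centroid of triangle XAH ⇒ F = (5/9, 11/63)
4. J lies on line XA with XJ:JA = -3:1 ⇒ J = (7/6, 5/21)
5. S is where the line through J parallel to AH meets line YX ⇒ S = (-35/24, 481/168)
6. P is the intersection of line AF and line XS ⇒ P = (5/33, 1/3)
P = A + t·(F−A) with t = 21/11, so AP:PF = t:(1−t) = 21/11:-10/11

AP:PF = -21/10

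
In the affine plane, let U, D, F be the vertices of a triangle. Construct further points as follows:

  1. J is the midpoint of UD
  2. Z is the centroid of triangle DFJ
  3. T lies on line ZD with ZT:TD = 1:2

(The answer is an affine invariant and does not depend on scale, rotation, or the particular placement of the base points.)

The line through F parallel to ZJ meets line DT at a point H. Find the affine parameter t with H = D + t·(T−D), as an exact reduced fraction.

Assign U = (0, 0), D = (1, 0), F = (0, 1) — the answer is frame-independent, so this choice is without loss of generality.
1. J is the midpoint of UD ⇒ J = (1/2, 0)
2. Z is the centroid of triangle DFJ ⇒ Z = (1/2, 1/3)
3. T lies on line ZD with ZT:TD = 1:2 ⇒ T = (2/3, 2/9)
through F parallel to ZJ: direction (0, -1/3); meets DT at H = (0, 2/3)
H = D + t·(T−D) with t = 3

t = 3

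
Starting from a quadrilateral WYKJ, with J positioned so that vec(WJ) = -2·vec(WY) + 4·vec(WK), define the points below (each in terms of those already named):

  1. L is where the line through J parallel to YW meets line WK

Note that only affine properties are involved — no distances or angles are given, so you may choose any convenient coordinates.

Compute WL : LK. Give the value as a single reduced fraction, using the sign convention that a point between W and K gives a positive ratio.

WL:LK = -4/3

Choose coordinates W = (0, 0), Y = (1, 0), K = (0, 1), J = (-2, 4).
1. L is where the line through J parallel to YW meets line WK ⇒ L = (0, 4)
L = W + t·(K−W) with t = 4, so WL:LK = t:(1−t) = 4:-3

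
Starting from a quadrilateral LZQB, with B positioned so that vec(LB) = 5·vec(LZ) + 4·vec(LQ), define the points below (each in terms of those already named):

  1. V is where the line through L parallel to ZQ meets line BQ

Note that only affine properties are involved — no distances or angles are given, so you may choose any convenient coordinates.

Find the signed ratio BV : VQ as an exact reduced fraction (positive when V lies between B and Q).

BV:VQ = -9

Choose coordinates L = (0, 0), Z = (1, 0), Q = (0, 1), B = (5, 4).
1. V is where the line through L parallel to ZQ meets line BQ ⇒ V = (-5/8, 5/8)
V = B + t·(Q−B) with t = 9/8, so BV:VQ = t:(1−t) = 9/8:-1/8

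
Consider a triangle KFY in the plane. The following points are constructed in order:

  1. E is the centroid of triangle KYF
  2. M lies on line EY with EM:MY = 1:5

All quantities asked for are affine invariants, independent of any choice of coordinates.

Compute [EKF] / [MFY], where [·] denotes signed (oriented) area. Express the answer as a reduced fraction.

Set K = (0, 0), F = (1, 0), Y = (0, 1); any affine frame gives the same invariant.
1. E is the centroid of triangle KYF ⇒ E = (1/3, 1/3)
2. M lies on line EY with EM:MY = 1:5 ⇒ M = (5/18, 4/9)
2·[EKF] = 1/3, 2·[MFY] = 5/18
[EKF]:[MFY] = 1/3:5/18 = 6/5

[EKF]:[MFY] = 6/5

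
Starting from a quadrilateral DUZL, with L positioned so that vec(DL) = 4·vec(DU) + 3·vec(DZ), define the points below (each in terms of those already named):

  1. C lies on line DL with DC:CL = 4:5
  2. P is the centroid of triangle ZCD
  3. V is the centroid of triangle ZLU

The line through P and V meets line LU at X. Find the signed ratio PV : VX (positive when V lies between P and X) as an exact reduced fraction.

Set D = (0, 0), U = (1, 0), Z = (0, 1), L = (4, 3); any affine frame gives the same invariant.
1. C lies on line DL with DC:CL = 4:5 ⇒ C = (16/9, 4/3)
2. P is the centroid of triangle ZCD ⇒ P = (16/27, 7/9)
3. V is the centroid of triangle ZLU ⇒ V = (5/3, 4/3)
line PV meets LU at X = (64/21, 43/21)
V = P + t·(X−P) with t = 7/16, so PV:VX = 7/16:9/16

PV:VX = 7/9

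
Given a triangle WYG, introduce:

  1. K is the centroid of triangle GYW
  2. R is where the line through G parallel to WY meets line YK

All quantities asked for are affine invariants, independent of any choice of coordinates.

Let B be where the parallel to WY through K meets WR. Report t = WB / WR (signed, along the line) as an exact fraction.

Assign W = (0, 0), Y = (1, 0), G = (0, 1) — the answer is frame-independent, so this choice is without loss of generality.
1. K is the centroid of triangle GYW ⇒ K = (1/3, 1/3)
2. R is where the line through G parallel to WY meets line YK ⇒ R = (-1, 1)
through K parallel to WY: direction (1, 0); meets WR at B = (-1/3, 1/3)
B = W + t·(R−W) with t = 1/3

t = 1/3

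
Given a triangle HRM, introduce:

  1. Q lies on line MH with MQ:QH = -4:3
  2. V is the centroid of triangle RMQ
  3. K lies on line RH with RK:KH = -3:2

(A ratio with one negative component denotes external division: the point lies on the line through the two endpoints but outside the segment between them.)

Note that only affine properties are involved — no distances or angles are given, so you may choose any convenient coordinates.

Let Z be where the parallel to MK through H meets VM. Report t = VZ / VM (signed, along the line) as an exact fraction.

Set H = (0, 0), R = (1, 0), M = (0, 1); any affine frame gives the same invariant.
1. Q lies on line MH with MQ:QH = -4:3 ⇒ Q = (0, -3)
2. V is the centroid of triangle RMQ ⇒ V = (1/3, -2/3)
3. K lies on line RH with RK:KH = -3:2 ⇒ K = (-2, 0)
through H parallel to MK: direction (-2, -1); meets VM at Z = (2/11, 1/11)
Z = V + t·(M−V) with t = 5/11

t = 5/11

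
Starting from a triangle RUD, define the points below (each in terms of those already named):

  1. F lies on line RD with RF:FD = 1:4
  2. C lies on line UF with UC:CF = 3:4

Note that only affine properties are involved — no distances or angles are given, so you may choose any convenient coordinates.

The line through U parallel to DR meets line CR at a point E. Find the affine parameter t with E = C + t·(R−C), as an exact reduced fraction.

Assign R = (0, 0), U = (1, 0), D = (0, 1) — the answer is frame-independent, so this choice is without loss of generality.
1. F lies on line RD with RF:FD = 1:4 ⇒ F = (0, 1/5)
2. C lies on line UF with UC:CF = 3:4 ⇒ C = (4/7, 3/35)
through U parallel to DR: direction (0, -1); meets CR at E = (1, 3/20)
E = C + t·(R−C) with t = -3/4

t = -3/4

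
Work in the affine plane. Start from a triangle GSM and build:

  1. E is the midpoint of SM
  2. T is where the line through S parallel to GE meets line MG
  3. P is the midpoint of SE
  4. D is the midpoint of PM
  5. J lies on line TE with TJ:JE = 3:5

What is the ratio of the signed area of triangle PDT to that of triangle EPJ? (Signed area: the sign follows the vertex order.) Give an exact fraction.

Assign G = (0, 0), S = (1, 0), M = (0, 1) — the answer is frame-independent, so this choice is without loss of generality.
1. E is the midpoint of SM ⇒ E = (1/2, 1/2)
2. T is where the line through S parallel to GE meets line MG ⇒ T = (0, -1)
3. P is the midpoint of SE ⇒ P = (3/4, 1/4)
4. D is the midpoint of PM ⇒ D = (3/8, 5/8)
5. J lies on line TE with TJ:JE = 3:5 ⇒ J = (3/16, -7/16)
2·[PDT] = 3/4, 2·[EPJ] = -5/16
[PDT]:[EPJ] = 3/4:-5/16 = -12/5

[PDT]:[EPJ] = -12/5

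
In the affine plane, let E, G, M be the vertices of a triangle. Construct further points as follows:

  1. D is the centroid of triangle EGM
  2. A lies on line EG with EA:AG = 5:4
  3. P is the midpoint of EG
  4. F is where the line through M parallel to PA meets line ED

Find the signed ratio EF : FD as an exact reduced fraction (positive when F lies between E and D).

Set E = (0, 0), G = (1, 0), M = (0, 1); any affine frame gives the same invariant.
1. D is the centroid of triangle EGM ⇒ D = (1/3, 1/3)
2. A lies on line EG with EA:AG = 5:4 ⇒ A = (5/9, 0)
3. P is the midpoint of EG ⇒ P = (1/2, 0)
4. F is where the line through M parallel to PA meets line ED ⇒ F = (1, 1)
F = E + t·(D−E) with t = 3, so EF:FD = t:(1−t) = 3:-2

EF:FD = -3/2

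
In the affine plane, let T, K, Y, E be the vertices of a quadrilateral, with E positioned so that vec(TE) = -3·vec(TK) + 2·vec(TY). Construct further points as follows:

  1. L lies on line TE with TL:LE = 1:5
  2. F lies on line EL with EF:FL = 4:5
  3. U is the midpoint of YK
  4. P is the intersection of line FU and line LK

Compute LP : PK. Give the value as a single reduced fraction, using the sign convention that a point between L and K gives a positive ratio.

LP:PK = -125/88

Set T = (0, 0), K = (1, 0), Y = (0, 1), E = (-3, 2); any affine frame gives the same invariant.
1. L lies on line TE with TL:LE = 1:5 ⇒ L = (-1/2, 1/3)
2. F lies on line EL with EF:FL = 4:5 ⇒ F = (-17/9, 34/27)
3. U is the midpoint of YK ⇒ U = (1/2, 1/2)
4. P is the intersection of line FU and line LK ⇒ P = (169/37, -88/111)
P = L + t·(K−L) with t = 125/37, so LP:PK = t:(1−t) = 125/37:-88/37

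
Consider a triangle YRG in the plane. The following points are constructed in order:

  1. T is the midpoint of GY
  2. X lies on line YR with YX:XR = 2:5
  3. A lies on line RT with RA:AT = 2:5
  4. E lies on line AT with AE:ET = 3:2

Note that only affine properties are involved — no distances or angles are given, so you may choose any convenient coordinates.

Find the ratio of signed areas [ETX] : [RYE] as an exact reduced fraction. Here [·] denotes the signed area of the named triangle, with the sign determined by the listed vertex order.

[ETX]:[RYE] = -2/7

Work in coordinates with Y = (0, 0), R = (1, 0), G = (0, 1).
1. T is the midpoint of GY ⇒ T = (0, 1/2)
2. X lies on line YR with YX:XR = 2:5 ⇒ X = (2/7, 0)
3. A lies on line RT with RA:AT = 2:5 ⇒ A = (5/7, 1/7)
4. E lies on line AT with AE:ET = 3:2 ⇒ E = (2/7, 5/14)
2·[ETX] = 5/49, 2·[RYE] = -5/14
[ETX]:[RYE] = 5/49:-5/14 = -2/7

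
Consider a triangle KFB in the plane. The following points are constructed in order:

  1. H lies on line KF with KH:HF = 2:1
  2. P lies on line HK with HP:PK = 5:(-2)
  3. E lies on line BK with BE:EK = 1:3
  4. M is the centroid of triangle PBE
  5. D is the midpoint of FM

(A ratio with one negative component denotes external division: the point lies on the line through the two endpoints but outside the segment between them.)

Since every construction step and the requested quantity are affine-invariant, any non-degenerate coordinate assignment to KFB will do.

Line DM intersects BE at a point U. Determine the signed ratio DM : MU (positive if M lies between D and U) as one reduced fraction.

Assign K = (0, 0), F = (1, 0), B = (0, 1) — the answer is frame-independent, so this choice is without loss of generality.
1. H lies on line KF with KH:HF = 2:1 ⇒ H = (2/3, 0)
2. P lies on line HK with HP:PK = 5:(-2) ⇒ P = (-4/9, 0)
3. E lies on line BK with BE:EK = 1:3 ⇒ E = (0, 3/4)
4. M is the centroid of triangle PBE ⇒ M = (-4/27, 7/12)
5. D is the midpoint of FM ⇒ D = (23/54, 7/24)
line DM meets BE at U = (0, 63/124)
M = D + t·(U−D) with t = 31/23, so DM:MU = 31/23:-8/23

DM:MU = -31/8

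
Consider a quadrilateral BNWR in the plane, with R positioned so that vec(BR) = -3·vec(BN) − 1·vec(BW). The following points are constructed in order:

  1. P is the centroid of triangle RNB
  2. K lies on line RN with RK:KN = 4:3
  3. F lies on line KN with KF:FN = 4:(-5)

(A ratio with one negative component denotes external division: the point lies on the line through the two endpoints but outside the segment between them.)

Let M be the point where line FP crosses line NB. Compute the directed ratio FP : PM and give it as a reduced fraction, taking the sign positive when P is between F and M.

Choose coordinates B = (0, 0), N = (1, 0), W = (0, 1), R = (-3, -1).
1. P is the centroid of triangle RNB ⇒ P = (-2/3, -1/3)
2. K lies on line RN with RK:KN = 4:3 ⇒ K = (-5/7, -3/7)
3. F lies on line KN with KF:FN = 4:(-5) ⇒ F = (-53/7, -15/7)
line FP meets NB at M = (23/38, 0)
P = F + t·(M−F) with t = 38/45, so FP:PM = 38/45:7/45

FP:PM = 38/7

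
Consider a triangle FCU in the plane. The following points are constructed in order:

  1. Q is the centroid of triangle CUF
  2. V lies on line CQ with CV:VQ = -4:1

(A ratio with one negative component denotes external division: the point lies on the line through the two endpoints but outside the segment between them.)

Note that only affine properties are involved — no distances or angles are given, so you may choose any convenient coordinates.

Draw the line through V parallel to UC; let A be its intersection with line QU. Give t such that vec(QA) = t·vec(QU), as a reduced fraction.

Set F = (0, 0), C = (1, 0), U = (0, 1); any affine frame gives the same invariant.
1. Q is the centroid of triangle CUF ⇒ Q = (1/3, 1/3)
2. V lies on line CQ with CV:VQ = -4:1 ⇒ V = (1/9, 4/9)
through V parallel to UC: direction (1, -1); meets QU at A = (4/9, 1/9)
A = Q + t·(U−Q) with t = -1/3

t = -1/3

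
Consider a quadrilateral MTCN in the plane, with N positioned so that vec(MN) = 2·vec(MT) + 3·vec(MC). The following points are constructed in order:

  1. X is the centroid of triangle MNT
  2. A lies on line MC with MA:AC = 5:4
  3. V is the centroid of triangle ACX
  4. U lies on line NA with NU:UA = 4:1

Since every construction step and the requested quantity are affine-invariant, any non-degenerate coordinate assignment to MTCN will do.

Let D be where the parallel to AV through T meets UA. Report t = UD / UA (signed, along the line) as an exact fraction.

Set M = (0, 0), T = (1, 0), C = (0, 1), N = (2, 3); any affine frame gives the same invariant.
1. X is the centroid of triangle MNT ⇒ X = (1, 1)
2. A lies on line MC with MA:AC = 5:4 ⇒ A = (0, 5/9)
3. V is the centroid of triangle ACX ⇒ V = (1/3, 23/27)
4. U lies on line NA with NU:UA = 4:1 ⇒ U = (2/5, 47/45)
through T parallel to AV: direction (1/3, 8/27); meets UA at D = (-13/3, -128/27)
D = U + t·(A−U) with t = 71/6

t = 71/6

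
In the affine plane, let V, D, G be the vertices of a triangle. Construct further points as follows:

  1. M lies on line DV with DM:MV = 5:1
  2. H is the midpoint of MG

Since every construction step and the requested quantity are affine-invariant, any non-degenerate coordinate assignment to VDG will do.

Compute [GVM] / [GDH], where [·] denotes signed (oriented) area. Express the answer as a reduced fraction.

[GVM]:[GDH] = -2/5

Work in coordinates with V = (0, 0), D = (1, 0), G = (0, 1).
1. M lies on line DV with DM:MV = 5:1 ⇒ M = (1/6, 0)
2. H is the midpoint of MG ⇒ H = (1/12, 1/2)
2·[GVM] = 1/6, 2·[GDH] = -5/12
[GVM]:[GDH] = 1/6:-5/12 = -2/5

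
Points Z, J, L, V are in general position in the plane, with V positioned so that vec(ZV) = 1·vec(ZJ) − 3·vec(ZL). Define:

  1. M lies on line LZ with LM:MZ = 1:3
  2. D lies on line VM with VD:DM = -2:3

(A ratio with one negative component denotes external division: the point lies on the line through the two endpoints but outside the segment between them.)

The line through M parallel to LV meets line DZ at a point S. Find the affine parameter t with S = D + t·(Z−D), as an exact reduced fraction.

Work in coordinates with Z = (0, 0), J = (1, 0), L = (0, 1), V = (1, -3).
1. M lies on line LZ with LM:MZ = 1:3 ⇒ M = (0, 3/4)
2. D lies on line VM with VD:DM = -2:3 ⇒ D = (3, -21/2)
through M parallel to LV: direction (1, -4); meets DZ at S = (3/2, -21/4)
S = D + t·(Z−D) with t = 1/2

t = 1/2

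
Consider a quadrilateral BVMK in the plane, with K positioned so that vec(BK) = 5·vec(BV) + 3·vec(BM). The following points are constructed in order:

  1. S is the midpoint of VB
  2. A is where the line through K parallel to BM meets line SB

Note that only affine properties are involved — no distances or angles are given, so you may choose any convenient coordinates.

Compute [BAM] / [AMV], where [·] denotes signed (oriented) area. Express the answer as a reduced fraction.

[BAM]:[AMV] = 5/4

Work in coordinates with B = (0, 0), V = (1, 0), M = (0, 1), K = (5, 3).
1. S is the midpoint of VB ⇒ S = (1/2, 0)
2. A is where the line through K parallel to BM meets line SB ⇒ A = (5, 0)
2·[BAM] = 5, 2·[AMV] = 4
[BAM]:[AMV] = 5:4 = 5/4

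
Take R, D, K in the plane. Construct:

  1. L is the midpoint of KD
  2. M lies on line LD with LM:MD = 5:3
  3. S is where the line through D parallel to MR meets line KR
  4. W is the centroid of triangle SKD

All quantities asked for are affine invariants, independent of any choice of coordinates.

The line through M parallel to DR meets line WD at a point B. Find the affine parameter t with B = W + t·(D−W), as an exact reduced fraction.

Choose coordinates R = (0, 0), D = (1, 0), K = (0, 1).
1. L is the midpoint of KD ⇒ L = (1/2, 1/2)
2. M lies on line LD with LM:MD = 5:3 ⇒ M = (13/16, 3/16)
3. S is where the line through D parallel to MR meets line KR ⇒ S = (0, -3/13)
4. W is the centroid of triangle SKD ⇒ W = (1/3, 10/39)
through M parallel to DR: direction (-1, 0); meets WD at B = (41/80, 3/16)
B = W + t·(D−W) with t = 43/160

t = 43/160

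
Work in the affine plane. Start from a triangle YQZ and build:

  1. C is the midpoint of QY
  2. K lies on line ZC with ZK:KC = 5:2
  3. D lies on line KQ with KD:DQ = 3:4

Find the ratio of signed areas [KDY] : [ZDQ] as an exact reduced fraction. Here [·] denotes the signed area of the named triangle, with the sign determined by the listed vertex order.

Work in coordinates with Y = (0, 0), Q = (1, 0), Z = (0, 1).
1. C is the midpoint of QY ⇒ C = (1/2, 0)
2. K lies on line ZC with ZK:KC = 5:2 ⇒ K = (5/14, 2/7)
3. D lies on line KQ with KD:DQ = 3:4 ⇒ D = (31/49, 8/49)
2·[KDY] = -6/49, 2·[ZDQ] = 10/49
[KDY]:[ZDQ] = -6/49:10/49 = -3/5

[KDY]:[ZDQ] = -3/5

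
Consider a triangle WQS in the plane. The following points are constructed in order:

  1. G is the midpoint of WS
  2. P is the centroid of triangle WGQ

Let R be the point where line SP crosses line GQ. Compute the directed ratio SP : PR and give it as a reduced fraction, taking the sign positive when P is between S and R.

SP:PR = -4

Work in coordinates with W = (0, 0), Q = (1, 0), S = (0, 1).
1. G is the midpoint of WS ⇒ G = (0, 1/2)
2. P is the centroid of triangle WGQ ⇒ P = (1/3, 1/6)
line SP meets GQ at R = (1/4, 3/8)
P = S + t·(R−S) with t = 4/3, so SP:PR = 4/3:-1/3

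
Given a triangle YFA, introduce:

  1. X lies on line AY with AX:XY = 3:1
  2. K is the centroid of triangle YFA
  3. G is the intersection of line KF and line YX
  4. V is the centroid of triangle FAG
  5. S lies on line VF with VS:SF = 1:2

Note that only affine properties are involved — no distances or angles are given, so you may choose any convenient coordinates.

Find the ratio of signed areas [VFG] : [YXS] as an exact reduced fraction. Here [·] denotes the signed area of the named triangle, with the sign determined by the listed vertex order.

Set Y = (0, 0), F = (1, 0), A = (0, 1); any affine frame gives the same invariant.
1. X lies on line AY with AX:XY = 3:1 ⇒ X = (0, 1/4)
2. K is the centroid of triangle YFA ⇒ K = (1/3, 1/3)
3. G is the intersection of line KF and line YX ⇒ G = (0, 1/2)
4. V is the centroid of triangle FAG ⇒ V = (1/3, 1/2)
5. S lies on line VF with VS:SF = 1:2 ⇒ S = (5/9, 1/3)
2·[VFG] = -1/6, 2·[YXS] = -5/36
[VFG]:[YXS] = -1/6:-5/36 = 6/5

[VFG]:[YXS] = 6/5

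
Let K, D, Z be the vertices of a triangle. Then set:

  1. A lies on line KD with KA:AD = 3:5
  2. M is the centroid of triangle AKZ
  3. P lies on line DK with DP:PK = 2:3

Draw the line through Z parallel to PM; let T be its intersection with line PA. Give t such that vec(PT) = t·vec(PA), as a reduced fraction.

Choose coordinates K = (0, 0), D = (1, 0), Z = (0, 1).
1. A lies on line KD with KA:AD = 3:5 ⇒ A = (3/8, 0)
2. M is the centroid of triangle AKZ ⇒ M = (1/8, 1/3)
3. P lies on line DK with DP:PK = 2:3 ⇒ P = (3/5, 0)
through Z parallel to PM: direction (-19/40, 1/3); meets PA at T = (57/40, 0)
T = P + t·(A−P) with t = -11/3

t = -11/3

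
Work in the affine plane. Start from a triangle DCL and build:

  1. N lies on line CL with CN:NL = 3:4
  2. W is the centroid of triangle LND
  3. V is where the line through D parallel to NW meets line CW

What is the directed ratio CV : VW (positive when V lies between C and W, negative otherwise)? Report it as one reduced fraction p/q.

CV:VW = -1/4

Set D = (0, 0), C = (1, 0), L = (0, 1); any affine frame gives the same invariant.
1. N lies on line CL with CN:NL = 3:4 ⇒ N = (4/7, 3/7)
2. W is the centroid of triangle LND ⇒ W = (4/21, 10/21)
3. V is where the line through D parallel to NW meets line CW ⇒ V = (80/63, -10/63)
V = C + t·(W−C) with t = -1/3, so CV:VW = t:(1−t) = -1/3:4/3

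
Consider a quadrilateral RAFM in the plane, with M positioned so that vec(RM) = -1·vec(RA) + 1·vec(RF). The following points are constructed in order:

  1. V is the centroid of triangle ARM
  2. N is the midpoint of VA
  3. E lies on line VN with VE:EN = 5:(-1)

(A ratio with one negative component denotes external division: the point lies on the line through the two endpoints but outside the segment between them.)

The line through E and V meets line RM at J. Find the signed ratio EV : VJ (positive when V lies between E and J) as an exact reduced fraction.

Assign R = (0, 0), A = (1, 0), F = (0, 1), M = (-1, 1) — the answer is frame-independent, so this choice is without loss of generality.
1. V is the centroid of triangle ARM ⇒ V = (0, 1/3)
2. N is the midpoint of VA ⇒ N = (1/2, 1/6)
3. E lies on line VN with VE:EN = 5:(-1) ⇒ E = (5/8, 1/8)
line EV meets RM at J = (-1/2, 1/2)
V = E + t·(J−E) with t = 5/9, so EV:VJ = 5/9:4/9

EV:VJ = 5/4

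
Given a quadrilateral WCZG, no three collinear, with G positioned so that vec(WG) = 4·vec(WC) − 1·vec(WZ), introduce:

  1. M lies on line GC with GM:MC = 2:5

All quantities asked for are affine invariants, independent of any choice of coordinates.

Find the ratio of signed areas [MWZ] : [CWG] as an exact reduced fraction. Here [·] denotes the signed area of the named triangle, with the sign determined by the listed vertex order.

Set W = (0, 0), C = (1, 0), Z = (0, 1), G = (4, -1); any affine frame gives the same invariant.
1. M lies on line GC with GM:MC = 2:5 ⇒ M = (22/7, -5/7)
2·[MWZ] = -22/7, 2·[CWG] = 1
[MWZ]:[CWG] = -22/7:1 = -22/7

[MWZ]:[CWG] = -22/7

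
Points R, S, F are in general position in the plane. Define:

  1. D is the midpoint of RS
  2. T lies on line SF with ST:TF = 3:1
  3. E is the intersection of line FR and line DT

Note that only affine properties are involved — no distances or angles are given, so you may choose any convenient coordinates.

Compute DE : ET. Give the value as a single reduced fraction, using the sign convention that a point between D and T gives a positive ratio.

DE:ET = -2

Set R = (0, 0), S = (1, 0), F = (0, 1); any affine frame gives the same invariant.
1. D is the midpoint of RS ⇒ D = (1/2, 0)
2. T lies on line SF with ST:TF = 3:1 ⇒ T = (1/4, 3/4)
3. E is the intersection of line FR and line DT ⇒ E = (0, 3/2)
E = D + t·(T−D) with t = 2, so DE:ET = t:(1−t) = 2:-1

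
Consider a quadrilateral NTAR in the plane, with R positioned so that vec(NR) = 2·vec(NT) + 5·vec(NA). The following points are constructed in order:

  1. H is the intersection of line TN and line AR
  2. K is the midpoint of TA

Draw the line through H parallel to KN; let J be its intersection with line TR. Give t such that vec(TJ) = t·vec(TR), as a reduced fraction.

t = 3/8

Choose coordinates N = (0, 0), T = (1, 0), A = (0, 1), R = (2, 5).
1. H is the intersection of line TN and line AR ⇒ H = (-1/2, 0)
2. K is the midpoint of TA ⇒ K = (1/2, 1/2)
through H parallel to KN: direction (-1/2, -1/2); meets TR at J = (11/8, 15/8)
J = T + t·(R−T) with t = 3/8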